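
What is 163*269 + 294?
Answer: 44141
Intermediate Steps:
163*269 + 294 = 43847 + 294 = 44141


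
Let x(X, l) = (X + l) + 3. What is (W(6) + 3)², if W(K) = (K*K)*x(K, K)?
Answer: 294849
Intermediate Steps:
x(X, l) = 3 + X + l
W(K) = K²*(3 + 2*K) (W(K) = (K*K)*(3 + K + K) = K²*(3 + 2*K))
(W(6) + 3)² = (6²*(3 + 2*6) + 3)² = (36*(3 + 12) + 3)² = (36*15 + 3)² = (540 + 3)² = 543² = 294849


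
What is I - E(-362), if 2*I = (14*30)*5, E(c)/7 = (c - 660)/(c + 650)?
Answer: 154777/144 ≈ 1074.8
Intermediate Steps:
E(c) = 7*(-660 + c)/(650 + c) (E(c) = 7*((c - 660)/(c + 650)) = 7*((-660 + c)/(650 + c)) = 7*(-660 + c)/(650 + c))
I = 1050 (I = ((14*30)*5)/2 = (420*5)/2 = (1/2)*2100 = 1050)
I - E(-362) = 1050 - 7*(-660 - 362)/(650 - 362) = 1050 - 7*(-1022)/288 = 1050 - 1*(-3577/144) = 1050 + 3577/144 = 154777/144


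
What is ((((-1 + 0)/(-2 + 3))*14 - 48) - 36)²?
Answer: 9604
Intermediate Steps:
((((-1 + 0)/(-2 + 3))*14 - 48) - 36)² = ((-1/1*14 - 48) - 36)² = ((-1*1*14 - 48) - 36)² = ((-1*14 - 48) - 36)² = ((-14 - 48) - 36)² = (-62 - 36)² = (-98)² = 9604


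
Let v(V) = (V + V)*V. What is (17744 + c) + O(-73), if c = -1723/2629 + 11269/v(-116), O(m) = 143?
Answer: 1265517984601/70751648 ≈ 17887.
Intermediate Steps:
v(V) = 2*V² (v(V) = (2*V)*V = 2*V²)
c = -16743175/70751648 (c = -1723/2629 + 11269/((2*(-116)²)) = -1723*1/2629 + 11269/((2*13456)) = -1723/2629 + 11269/26912 = -16743175/70751648 ≈ -0.23665)
(17744 + c) + O(-73) = (17744 - 16743175/70751648) + 143 = 1255400498937/70751648 + 143 = 1265517984601/70751648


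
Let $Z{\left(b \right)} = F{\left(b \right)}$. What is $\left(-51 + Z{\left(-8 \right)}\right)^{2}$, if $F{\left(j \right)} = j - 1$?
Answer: $3600$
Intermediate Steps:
$F{\left(j \right)} = -1 + j$
$Z{\left(b \right)} = -1 + b$
$\left(-51 + Z{\left(-8 \right)}\right)^{2} = \left(-51 - 9\right)^{2} = \left(-60\right)^{2} = 3600$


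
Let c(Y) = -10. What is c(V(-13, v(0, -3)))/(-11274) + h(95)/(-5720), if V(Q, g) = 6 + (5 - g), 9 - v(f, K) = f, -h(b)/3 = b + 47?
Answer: 1214981/16121820 ≈ 0.075363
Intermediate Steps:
h(b) = -141 - 3*b (h(b) = -3*(b + 47) = -3*(47 + b) = -141 - 3*b)
v(f, K) = 9 - f
V(Q, g) = 11 - g
c(V(-13, v(0, -3)))/(-11274) + h(95)/(-5720) = -10/(-11274) + (-141 - 3*95)/(-5720) = -10*(-1/11274) + (-141 - 285)*(-1/5720) = 5/5637 - 426*(-1/5720) = 5/5637 + 213/2860 = 1214981/16121820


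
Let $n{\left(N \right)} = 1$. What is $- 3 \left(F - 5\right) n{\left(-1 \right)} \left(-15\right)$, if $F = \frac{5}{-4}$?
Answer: $- \frac{1125}{4} \approx -281.25$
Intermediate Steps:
$F = - \frac{5}{4}$ ($F = 5 \left(- \frac{1}{4}\right) = - \frac{5}{4} \approx -1.25$)
$- 3 \left(F - 5\right) n{\left(-1 \right)} \left(-15\right) = - 3 \left(- \frac{5}{4} - 5\right) 1 \left(-15\right) = \left(-3\right) \left(- \frac{25}{4}\right) 1 \left(-15\right) = \frac{75}{4} \cdot 1 \left(-15\right) = \frac{75}{4} \left(-15\right) = - \frac{1125}{4}$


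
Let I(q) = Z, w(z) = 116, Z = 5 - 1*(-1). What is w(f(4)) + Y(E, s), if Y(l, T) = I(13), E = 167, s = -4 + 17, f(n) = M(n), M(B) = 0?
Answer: 122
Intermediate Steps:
f(n) = 0
Z = 6 (Z = 5 + 1 = 6)
s = 13
I(q) = 6
Y(l, T) = 6
w(f(4)) + Y(E, s) = 116 + 6 = 122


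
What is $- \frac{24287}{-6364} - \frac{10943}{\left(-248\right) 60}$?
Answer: $\frac{3476063}{763680} \approx 4.5517$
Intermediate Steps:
$- \frac{24287}{-6364} - \frac{10943}{\left(-248\right) 60} = \left(-24287\right) \left(- \frac{1}{6364}\right) - \frac{10943}{-14880} = \frac{24287}{6364} - - \frac{353}{480} = \frac{24287}{6364} + \frac{353}{480} = \frac{3476063}{763680}$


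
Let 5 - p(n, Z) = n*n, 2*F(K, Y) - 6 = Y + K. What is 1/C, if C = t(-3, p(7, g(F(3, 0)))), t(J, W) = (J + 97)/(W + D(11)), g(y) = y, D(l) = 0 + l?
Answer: -33/94 ≈ -0.35106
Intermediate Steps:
D(l) = l
F(K, Y) = 3 + K/2 + Y/2 (F(K, Y) = 3 + (Y + K)/2 = 3 + (K + Y)/2 = 3 + (K/2 + Y/2) = 3 + K/2 + Y/2)
p(n, Z) = 5 - n² (p(n, Z) = 5 - n*n = 5 - n²)
t(J, W) = (97 + J)/(11 + W) (t(J, W) = (J + 97)/(W + 11) = (97 + J)/(11 + W))
C = -94/33 (C = (97 - 3)/(11 + (5 - 1*7²)) = 94/(11 + (5 - 1*49)) = 94/(11 + (5 - 49)) = 94/(11 - 44) = 94/(-33) = -1/33*94 = -94/33 ≈ -2.8485)
1/C = 1/(-94/33) = -33/94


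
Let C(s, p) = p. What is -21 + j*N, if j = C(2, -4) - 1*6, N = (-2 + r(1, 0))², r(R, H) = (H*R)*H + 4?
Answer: -61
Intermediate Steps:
r(R, H) = 4 + R*H² (r(R, H) = R*H² + 4 = 4 + R*H²)
N = 4 (N = (-2 + (4 + 1*0²))² = (-2 + (4 + 1*0))² = (-2 + (4 + 0))² = (-2 + 4)² = 2² = 4)
j = -10 (j = -4 - 1*6 = -4 - 6 = -10)
-21 + j*N = -21 - 10*4 = -21 - 40 = -61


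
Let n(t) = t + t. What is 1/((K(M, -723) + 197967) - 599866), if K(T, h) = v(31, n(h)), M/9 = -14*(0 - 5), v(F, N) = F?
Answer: -1/401868 ≈ -2.4884e-6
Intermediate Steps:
n(t) = 2*t
M = 630 (M = 9*(-14*(0 - 5)) = 9*(-14*(-5)) = 9*70 = 630)
K(T, h) = 31
1/((K(M, -723) + 197967) - 599866) = 1/((31 + 197967) - 599866) = 1/(197998 - 599866) = 1/(-401868) = -1/401868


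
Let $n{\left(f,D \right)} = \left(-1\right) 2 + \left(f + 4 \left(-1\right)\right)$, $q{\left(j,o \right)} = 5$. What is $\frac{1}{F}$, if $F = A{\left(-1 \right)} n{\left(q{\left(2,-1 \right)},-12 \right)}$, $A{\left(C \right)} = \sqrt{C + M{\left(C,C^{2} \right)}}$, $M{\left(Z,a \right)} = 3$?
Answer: $- \frac{\sqrt{2}}{2} \approx -0.70711$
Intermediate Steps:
$n{\left(f,D \right)} = -6 + f$ ($n{\left(f,D \right)} = -2 + \left(f - 4\right) = -2 + \left(-4 + f\right) = -6 + f$)
$A{\left(C \right)} = \sqrt{3 + C}$ ($A{\left(C \right)} = \sqrt{C + 3} = \sqrt{3 + C}$)
$F = - \sqrt{2}$ ($F = \sqrt{3 - 1} \left(-6 + 5\right) = \sqrt{2} \left(-1\right) = - \sqrt{2} \approx -1.4142$)
$\frac{1}{F} = \frac{1}{\left(-1\right) \sqrt{2}} = - \frac{\sqrt{2}}{2}$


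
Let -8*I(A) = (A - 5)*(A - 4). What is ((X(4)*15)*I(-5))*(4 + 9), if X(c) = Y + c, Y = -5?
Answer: 8775/4 ≈ 2193.8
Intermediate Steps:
X(c) = -5 + c
I(A) = -(-5 + A)*(-4 + A)/8 (I(A) = -(A - 5)*(A - 4)/8 = -(-5 + A)*(-4 + A)/8)
((X(4)*15)*I(-5))*(4 + 9) = (((-5 + 4)*15)*(-5/2 - ⅛*(-5)² + (9/8)*(-5)))*(4 + 9) = ((-1*15)*(-5/2 - ⅛*25 - 45/8))*13 = -15*(-5/2 - 25/8 - 45/8)*13 = -15*(-45/4)*13 = (675/4)*13 = 8775/4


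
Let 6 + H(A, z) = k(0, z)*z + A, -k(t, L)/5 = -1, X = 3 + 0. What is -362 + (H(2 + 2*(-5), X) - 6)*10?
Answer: -412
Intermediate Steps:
X = 3
k(t, L) = 5 (k(t, L) = -5*(-1) = 5)
H(A, z) = -6 + A + 5*z (H(A, z) = -6 + (5*z + A) = -6 + (A + 5*z) = -6 + A + 5*z)
-362 + (H(2 + 2*(-5), X) - 6)*10 = -362 + ((-6 + (2 + 2*(-5)) + 5*3) - 6)*10 = -362 + ((-6 + (2 - 10) + 15) - 6)*10 = -362 + ((-6 - 8 + 15) - 6)*10 = -362 + (1 - 6)*10 = -362 - 5*10 = -362 - 50 = -412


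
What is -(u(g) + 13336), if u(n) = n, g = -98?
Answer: -13238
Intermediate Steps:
-(u(g) + 13336) = -(-98 + 13336) = -1*13238 = -13238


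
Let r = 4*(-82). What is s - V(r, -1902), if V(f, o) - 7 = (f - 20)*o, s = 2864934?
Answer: 2203031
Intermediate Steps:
r = -328
V(f, o) = 7 + o*(-20 + f) (V(f, o) = 7 + (f - 20)*o = 7 + (-20 + f)*o = 7 + o*(-20 + f))
s - V(r, -1902) = 2864934 - (7 - 20*(-1902) - 328*(-1902)) = 2864934 - (7 + 38040 + 623856) = 2864934 - 1*661903 = 2864934 - 661903 = 2203031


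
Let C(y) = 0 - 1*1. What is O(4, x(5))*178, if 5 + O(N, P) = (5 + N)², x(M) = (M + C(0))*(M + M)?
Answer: 13528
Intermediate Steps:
C(y) = -1 (C(y) = 0 - 1 = -1)
x(M) = 2*M*(-1 + M) (x(M) = (M - 1)*(M + M) = (-1 + M)*(2*M) = 2*M*(-1 + M))
O(N, P) = -5 + (5 + N)²
O(4, x(5))*178 = (-5 + (5 + 4)²)*178 = (-5 + 9²)*178 = (-5 + 81)*178 = 76*178 = 13528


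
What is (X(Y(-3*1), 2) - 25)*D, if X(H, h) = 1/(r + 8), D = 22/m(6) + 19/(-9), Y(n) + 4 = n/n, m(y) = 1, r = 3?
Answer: -49046/99 ≈ -495.41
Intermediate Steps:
Y(n) = -3 (Y(n) = -4 + n/n = -4 + 1 = -3)
D = 179/9 (D = 22/1 + 19/(-9) = 22*1 + 19*(-⅑) = 22 - 19/9 = 179/9 ≈ 19.889)
X(H, h) = 1/11 (X(H, h) = 1/(3 + 8) = 1/11)
(X(Y(-3*1), 2) - 25)*D = (1/11 - 25)*(179/9) = -274/11*179/9 = -49046/99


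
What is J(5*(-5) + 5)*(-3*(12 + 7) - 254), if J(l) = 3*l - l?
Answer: 12440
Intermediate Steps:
J(l) = 2*l
J(5*(-5) + 5)*(-3*(12 + 7) - 254) = (2*(5*(-5) + 5))*(-3*(12 + 7) - 254) = (2*(-25 + 5))*(-3*19 - 254) = (2*(-20))*(-57 - 254) = -40*(-311) = 12440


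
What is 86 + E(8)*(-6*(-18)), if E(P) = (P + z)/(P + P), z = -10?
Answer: 145/2 ≈ 72.500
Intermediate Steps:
E(P) = (-10 + P)/(2*P) (E(P) = (P - 10)/(P + P) = (-10 + P)/((2*P)) = (-10 + P)*(1/(2*P)) = (-10 + P)/(2*P))
86 + E(8)*(-6*(-18)) = 86 + ((½)*(-10 + 8)/8)*(-6*(-18)) = 86 + ((½)*(⅛)*(-2))*108 = 86 - ⅛*108 = 86 - 27/2 = 145/2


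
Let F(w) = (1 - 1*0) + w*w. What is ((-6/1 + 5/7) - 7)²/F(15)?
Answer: 3698/5537 ≈ 0.66787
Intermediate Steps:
F(w) = 1 + w² (F(w) = (1 + 0) + w² = 1 + w²)
((-6/1 + 5/7) - 7)²/F(15) = ((-6/1 + 5/7) - 7)²/(1 + 15²) = ((-6*1 + 5*(⅐)) - 7)²/(1 + 225) = ((-6 + 5/7) - 7)²/226 = (-37/7 - 7)²*(1/226) = (-86/7)²*(1/226) = (7396/49)*(1/226) = 3698/5537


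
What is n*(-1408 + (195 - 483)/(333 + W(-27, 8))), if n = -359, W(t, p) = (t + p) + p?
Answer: 81432688/161 ≈ 5.0579e+5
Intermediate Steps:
W(t, p) = t + 2*p (W(t, p) = (p + t) + p = t + 2*p)
n*(-1408 + (195 - 483)/(333 + W(-27, 8))) = -359*(-1408 + (195 - 483)/(333 + (-27 + 2*8))) = -359*(-1408 - 288/(333 + (-27 + 16))) = -359*(-1408 - 288/(333 - 11)) = -359*(-1408 - 288/322) = -359*(-1408 - 288*1/322) = -359*(-1408 - 144/161) = -359*(-226832/161) = 81432688/161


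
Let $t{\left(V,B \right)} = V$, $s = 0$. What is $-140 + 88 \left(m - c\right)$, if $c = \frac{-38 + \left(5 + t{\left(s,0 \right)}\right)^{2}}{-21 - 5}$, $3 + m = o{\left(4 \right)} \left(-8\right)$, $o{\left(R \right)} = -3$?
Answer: $1664$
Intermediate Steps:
$m = 21$ ($m = -3 - -24 = -3 + 24 = 21$)
$c = \frac{1}{2}$ ($c = \frac{-38 + \left(5 + 0\right)^{2}}{-21 - 5} = \frac{-38 + 5^{2}}{-26} = \left(-38 + 25\right) \left(- \frac{1}{26}\right) = \left(-13\right) \left(- \frac{1}{26}\right) = \frac{1}{2} \approx 0.5$)
$-140 + 88 \left(m - c\right) = -140 + 88 \left(21 - \frac{1}{2}\right) = -140 + 88 \cdot \frac{41}{2} = -140 + 1804 = 1664$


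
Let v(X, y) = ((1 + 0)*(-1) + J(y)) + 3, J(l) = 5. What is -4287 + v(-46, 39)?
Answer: -4280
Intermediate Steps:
v(X, y) = 7 (v(X, y) = ((1 + 0)*(-1) + 5) + 3 = (1*(-1) + 5) + 3 = (-1 + 5) + 3 = 4 + 3 = 7)
-4287 + v(-46, 39) = -4287 + 7 = -4280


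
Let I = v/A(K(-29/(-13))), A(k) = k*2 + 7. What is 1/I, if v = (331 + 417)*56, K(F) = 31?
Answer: 69/41888 ≈ 0.0016472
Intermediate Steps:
v = 41888 (v = 748*56 = 41888)
A(k) = 7 + 2*k (A(k) = 2*k + 7 = 7 + 2*k)
I = 41888/69 (I = 41888/(7 + 2*31) = 41888/(7 + 62) = 41888/69 ≈ 607.07)
1/I = 1/(41888/69) = 69/41888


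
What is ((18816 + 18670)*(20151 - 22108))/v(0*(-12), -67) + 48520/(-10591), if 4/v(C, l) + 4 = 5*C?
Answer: 776956791762/10591 ≈ 7.3360e+7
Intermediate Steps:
v(C, l) = 4/(-4 + 5*C)
((18816 + 18670)*(20151 - 22108))/v(0*(-12), -67) + 48520/(-10591) = ((18816 + 18670)*(20151 - 22108))/((4/(-4 + 5*(0*(-12))))) + 48520/(-10591) = (37486*(-1957))/((4/(-4 + 5*0))) + 48520*(-1/10591) = -73360102/(4/(-4 + 0)) - 48520/10591 = -73360102/(4/(-4)) - 48520/10591 = -73360102/(4*(-¼)) - 48520/10591 = -73360102/(-1) - 48520/10591 = -73360102*(-1) - 48520/10591 = 73360102 - 48520/10591 = 776956791762/10591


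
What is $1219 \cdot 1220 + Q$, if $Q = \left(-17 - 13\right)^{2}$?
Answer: $1488080$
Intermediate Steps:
$Q = 900$ ($Q = \left(-30\right)^{2} = 900$)
$1219 \cdot 1220 + Q = 1219 \cdot 1220 + 900 = 1487180 + 900 = 1488080$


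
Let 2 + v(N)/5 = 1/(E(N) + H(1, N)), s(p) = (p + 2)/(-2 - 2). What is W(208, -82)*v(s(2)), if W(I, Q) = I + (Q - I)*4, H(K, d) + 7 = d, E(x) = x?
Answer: 90440/9 ≈ 10049.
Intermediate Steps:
H(K, d) = -7 + d
W(I, Q) = -3*I + 4*Q (W(I, Q) = I + (-4*I + 4*Q) = -3*I + 4*Q)
s(p) = -½ - p/4 (s(p) = (2 + p)/(-4) = (2 + p)*(-¼) = -½ - p/4)
v(N) = -10 + 5/(-7 + 2*N) (v(N) = -10 + 5/(N + (-7 + N)) = -10 + 5/(-7 + 2*N))
W(208, -82)*v(s(2)) = (-3*208 + 4*(-82))*(5*(15 - 4*(-½ - ¼*2))/(-7 + 2*(-½ - ¼*2))) = (-624 - 328)*(5*(15 - 4*(-½ - ½))/(-7 + 2*(-½ - ½))) = -4760*(15 - 4*(-1))/(-7 + 2*(-1)) = -4760*(15 + 4)/(-7 - 2) = -4760*19/(-9) = -4760*(-1)*19/9 = -952*(-95/9) = 90440/9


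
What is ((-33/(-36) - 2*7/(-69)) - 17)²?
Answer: 2134521/8464 ≈ 252.19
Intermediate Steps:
((-33/(-36) - 2*7/(-69)) - 17)² = ((-33*(-1/36) - 14*(-1/69)) - 17)² = ((11/12 + 14/69) - 17)² = (103/92 - 17)² = (-1461/92)² = 2134521/8464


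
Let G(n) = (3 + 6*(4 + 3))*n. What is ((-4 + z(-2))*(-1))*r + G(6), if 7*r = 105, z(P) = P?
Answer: 360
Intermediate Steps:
G(n) = 45*n (G(n) = (3 + 6*7)*n = (3 + 42)*n = 45*n)
r = 15 (r = (⅐)*105 = 15)
((-4 + z(-2))*(-1))*r + G(6) = ((-4 - 2)*(-1))*15 + 45*6 = -6*(-1)*15 + 270 = 6*15 + 270 = 90 + 270 = 360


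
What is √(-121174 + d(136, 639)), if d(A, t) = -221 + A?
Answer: I*√121259 ≈ 348.22*I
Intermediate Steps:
√(-121174 + d(136, 639)) = √(-121174 + (-221 + 136)) = √(-121174 - 85) = √(-121259) = I*√121259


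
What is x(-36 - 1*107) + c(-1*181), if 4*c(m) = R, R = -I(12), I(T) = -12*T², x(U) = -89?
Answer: 343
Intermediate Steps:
R = 1728 (R = -(-12)*12² = -(-12)*144 = -1*(-1728) = 1728)
c(m) = 432 (c(m) = (¼)*1728 = 432)
x(-36 - 1*107) + c(-1*181) = -89 + 432 = 343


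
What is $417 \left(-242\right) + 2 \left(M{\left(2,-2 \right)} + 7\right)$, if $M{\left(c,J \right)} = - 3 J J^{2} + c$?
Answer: $-100848$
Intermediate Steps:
$M{\left(c,J \right)} = c - 3 J^{3}$ ($M{\left(c,J \right)} = - 3 J^{3} + c = c - 3 J^{3}$)
$417 \left(-242\right) + 2 \left(M{\left(2,-2 \right)} + 7\right) = 417 \left(-242\right) + 2 \left(\left(2 - 3 \left(-2\right)^{3}\right) + 7\right) = -100914 + 2 \left(\left(2 - -24\right) + 7\right) = -100914 + 2 \left(\left(2 + 24\right) + 7\right) = -100914 + 2 \left(26 + 7\right) = -100914 + 2 \cdot 33 = -100914 + 66 = -100848$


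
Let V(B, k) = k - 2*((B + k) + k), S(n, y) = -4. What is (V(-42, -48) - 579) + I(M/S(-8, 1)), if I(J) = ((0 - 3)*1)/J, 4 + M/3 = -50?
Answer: -9479/27 ≈ -351.07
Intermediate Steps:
M = -162 (M = -12 + 3*(-50) = -12 - 150 = -162)
V(B, k) = -3*k - 2*B (V(B, k) = k - 2*(B + 2*k) = k + (-4*k - 2*B) = -3*k - 2*B)
I(J) = -3/J (I(J) = (-3*1)/J = -3/J)
(V(-42, -48) - 579) + I(M/S(-8, 1)) = ((-3*(-48) - 2*(-42)) - 579) - 3/((-162/(-4))) = ((144 + 84) - 579) - 3/((-162*(-¼))) = (228 - 579) - 3/81/2 = -351 - 3*2/81 = -351 - 2/27 = -9479/27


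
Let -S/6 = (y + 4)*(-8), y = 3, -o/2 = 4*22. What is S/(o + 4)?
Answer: -84/43 ≈ -1.9535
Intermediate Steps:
o = -176 (o = -8*22 = -2*88 = -176)
S = 336 (S = -6*(3 + 4)*(-8) = -42*(-8) = -6*(-56) = 336)
S/(o + 4) = 336/(-176 + 4) = 336/(-172) = 336*(-1/172) = -84/43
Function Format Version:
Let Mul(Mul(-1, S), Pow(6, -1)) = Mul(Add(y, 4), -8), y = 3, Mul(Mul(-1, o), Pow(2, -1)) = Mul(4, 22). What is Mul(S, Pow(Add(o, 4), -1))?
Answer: Rational(-84, 43) ≈ -1.9535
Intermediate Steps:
o = -176 (o = Mul(-2, Mul(4, 22)) = Mul(-2, 88) = -176)
S = 336 (S = Mul(-6, Mul(Add(3, 4), -8)) = Mul(-6, Mul(7, -8)) = Mul(-6, -56) = 336)
Mul(S, Pow(Add(o, 4), -1)) = Mul(336, Pow(Add(-176, 4), -1)) = Mul(336, Pow(-172, -1)) = Mul(336, Rational(-1, 172)) = Rational(-84, 43)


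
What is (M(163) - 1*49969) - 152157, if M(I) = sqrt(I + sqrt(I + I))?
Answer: -202126 + sqrt(163 + sqrt(326)) ≈ -2.0211e+5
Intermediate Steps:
M(I) = sqrt(I + sqrt(2)*sqrt(I)) (M(I) = sqrt(I + sqrt(2*I)) = sqrt(I + sqrt(2)*sqrt(I)))
(M(163) - 1*49969) - 152157 = (sqrt(163 + sqrt(2)*sqrt(163)) - 1*49969) - 152157 = (sqrt(163 + sqrt(326)) - 49969) - 152157 = (-49969 + sqrt(163 + sqrt(326))) - 152157 = -202126 + sqrt(163 + sqrt(326))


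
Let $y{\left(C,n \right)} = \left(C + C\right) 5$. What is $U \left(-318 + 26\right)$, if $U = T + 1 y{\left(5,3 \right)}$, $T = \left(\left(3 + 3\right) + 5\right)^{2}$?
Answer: $-49932$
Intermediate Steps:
$T = 121$ ($T = \left(6 + 5\right)^{2} = 11^{2} = 121$)
$y{\left(C,n \right)} = 10 C$ ($y{\left(C,n \right)} = 2 C 5 = 10 C$)
$U = 171$ ($U = 121 + 1 \cdot 10 \cdot 5 = 121 + 1 \cdot 50 = 121 + 50 = 171$)
$U \left(-318 + 26\right) = 171 \left(-318 + 26\right) = 171 \left(-292\right) = -49932$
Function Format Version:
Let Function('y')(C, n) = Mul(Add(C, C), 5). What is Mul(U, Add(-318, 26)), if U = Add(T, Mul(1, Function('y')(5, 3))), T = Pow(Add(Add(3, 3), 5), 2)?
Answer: -49932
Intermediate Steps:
T = 121 (T = Pow(Add(6, 5), 2) = Pow(11, 2) = 121)
Function('y')(C, n) = Mul(10, C) (Function('y')(C, n) = Mul(Mul(2, C), 5) = Mul(10, C))
U = 171 (U = Add(121, Mul(1, Mul(10, 5))) = Add(121, Mul(1, 50)) = Add(121, 50) = 171)
Mul(U, Add(-318, 26)) = Mul(171, Add(-318, 26)) = Mul(171, -292) = -49932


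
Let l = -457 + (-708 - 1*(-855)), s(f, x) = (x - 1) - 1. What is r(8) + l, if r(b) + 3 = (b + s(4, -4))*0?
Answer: -313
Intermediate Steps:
s(f, x) = -2 + x (s(f, x) = (-1 + x) - 1 = -2 + x)
l = -310 (l = -457 + (-708 + 855) = -457 + 147 = -310)
r(b) = -3 (r(b) = -3 + (b + (-2 - 4))*0 = -3 + (b - 6)*0 = -3 + (-6 + b)*0 = -3 + 0 = -3)
r(8) + l = -3 - 310 = -313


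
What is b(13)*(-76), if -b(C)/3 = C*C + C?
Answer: 41496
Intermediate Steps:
b(C) = -3*C - 3*C**2 (b(C) = -3*(C*C + C) = -3*(C**2 + C) = -3*(C + C**2) = -3*C - 3*C**2)
b(13)*(-76) = -3*13*(1 + 13)*(-76) = -3*13*14*(-76) = -546*(-76) = 41496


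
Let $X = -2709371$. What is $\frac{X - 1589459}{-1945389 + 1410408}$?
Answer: $\frac{4298830}{534981} \approx 8.0355$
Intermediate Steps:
$\frac{X - 1589459}{-1945389 + 1410408} = \frac{-2709371 - 1589459}{-1945389 + 1410408} = - \frac{4298830}{-534981} = \left(-4298830\right) \left(- \frac{1}{534981}\right) = \frac{4298830}{534981}$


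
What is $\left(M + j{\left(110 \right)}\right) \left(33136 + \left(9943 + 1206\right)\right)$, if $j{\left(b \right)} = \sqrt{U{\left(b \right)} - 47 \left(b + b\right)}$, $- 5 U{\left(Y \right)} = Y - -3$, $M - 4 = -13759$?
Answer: $-609140175 + 26571 i \sqrt{28785} \approx -6.0914 \cdot 10^{8} + 4.5081 \cdot 10^{6} i$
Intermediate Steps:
$M = -13755$ ($M = 4 - 13759 = -13755$)
$U{\left(Y \right)} = - \frac{3}{5} - \frac{Y}{5}$ ($U{\left(Y \right)} = - \frac{Y - -3}{5} = - \frac{Y + 3}{5} = - \frac{3 + Y}{5} = - \frac{3}{5} - \frac{Y}{5}$)
$j{\left(b \right)} = \sqrt{- \frac{3}{5} - \frac{471 b}{5}}$ ($j{\left(b \right)} = \sqrt{\left(- \frac{3}{5} - \frac{b}{5}\right) - 47 \left(b + b\right)} = \sqrt{\left(- \frac{3}{5} - \frac{b}{5}\right) - 47 \cdot 2 b} = \sqrt{\left(- \frac{3}{5} - \frac{b}{5}\right) - 94 b} = \sqrt{- \frac{3}{5} - \frac{471 b}{5}}$)
$\left(M + j{\left(110 \right)}\right) \left(33136 + \left(9943 + 1206\right)\right) = \left(-13755 + \frac{\sqrt{-15 - 259050}}{5}\right) \left(33136 + \left(9943 + 1206\right)\right) = \left(-13755 + \frac{\sqrt{-15 - 259050}}{5}\right) \left(33136 + 11149\right) = \left(-13755 + \frac{\sqrt{-259065}}{5}\right) 44285 = \left(-13755 + \frac{3 i \sqrt{28785}}{5}\right) 44285 = -609140175 + 26571 i \sqrt{28785}$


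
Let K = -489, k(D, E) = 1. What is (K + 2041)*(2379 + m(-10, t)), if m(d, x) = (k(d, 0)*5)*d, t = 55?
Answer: 3614608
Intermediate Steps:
m(d, x) = 5*d (m(d, x) = (1*5)*d = 5*d)
(K + 2041)*(2379 + m(-10, t)) = (-489 + 2041)*(2379 + 5*(-10)) = 1552*(2379 - 50) = 1552*2329 = 3614608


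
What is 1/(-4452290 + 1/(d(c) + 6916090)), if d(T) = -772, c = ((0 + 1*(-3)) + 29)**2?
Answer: -6915318/30789001178219 ≈ -2.2460e-7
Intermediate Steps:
c = 676 (c = ((0 - 3) + 29)**2 = (-3 + 29)**2 = 26**2 = 676)
1/(-4452290 + 1/(d(c) + 6916090)) = 1/(-4452290 + 1/(-772 + 6916090)) = 1/(-4452290 + 1/6915318) = 1/(-30789001178219/6915318) = -6915318/30789001178219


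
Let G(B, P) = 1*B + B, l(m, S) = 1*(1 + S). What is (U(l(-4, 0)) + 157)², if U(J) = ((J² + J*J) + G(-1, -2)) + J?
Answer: 24964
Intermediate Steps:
l(m, S) = 1 + S
G(B, P) = 2*B (G(B, P) = B + B = 2*B)
U(J) = -2 + J + 2*J² (U(J) = ((J² + J*J) + 2*(-1)) + J = ((J² + J²) - 2) + J = (2*J² - 2) + J = (-2 + 2*J²) + J = -2 + J + 2*J²)
(U(l(-4, 0)) + 157)² = ((-2 + (1 + 0) + 2*(1 + 0)²) + 157)² = ((-2 + 1 + 2*1²) + 157)² = ((-2 + 1 + 2*1) + 157)² = ((-2 + 1 + 2) + 157)² = (1 + 157)² = 158² = 24964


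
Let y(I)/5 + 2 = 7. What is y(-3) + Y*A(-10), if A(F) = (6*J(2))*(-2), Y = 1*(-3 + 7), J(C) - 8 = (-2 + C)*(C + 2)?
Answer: -359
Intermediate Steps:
y(I) = 25 (y(I) = -10 + 5*7 = -10 + 35 = 25)
J(C) = 8 + (-2 + C)*(2 + C) (J(C) = 8 + (-2 + C)*(C + 2) = 8 + (-2 + C)*(2 + C))
Y = 4 (Y = 1*4 = 4)
A(F) = -96 (A(F) = (6*(4 + 2**2))*(-2) = (6*(4 + 4))*(-2) = (6*8)*(-2) = 48*(-2) = -96)
y(-3) + Y*A(-10) = 25 + 4*(-96) = 25 - 384 = -359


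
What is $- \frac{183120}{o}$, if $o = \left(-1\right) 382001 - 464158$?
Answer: $\frac{61040}{282053} \approx 0.21641$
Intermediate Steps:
$o = -846159$ ($o = -382001 - 464158 = -846159$)
$- \frac{183120}{o} = - \frac{183120}{-846159} = \left(-183120\right) \left(- \frac{1}{846159}\right) = \frac{61040}{282053}$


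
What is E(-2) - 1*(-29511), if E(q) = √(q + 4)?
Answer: 29511 + √2 ≈ 29512.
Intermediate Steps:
E(q) = √(4 + q)
E(-2) - 1*(-29511) = √(4 - 2) - 1*(-29511) = √2 + 29511 = 29511 + √2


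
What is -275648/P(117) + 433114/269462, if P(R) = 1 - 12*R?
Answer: 37442160159/189027593 ≈ 198.08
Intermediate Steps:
-275648/P(117) + 433114/269462 = -275648/(1 - 12*117) + 433114/269462 = -275648/(1 - 1404) + 433114*(1/269462) = -275648/(-1403) + 216557/134731 = -275648*(-1/1403) + 216557/134731 = 275648/1403 + 216557/134731 = 37442160159/189027593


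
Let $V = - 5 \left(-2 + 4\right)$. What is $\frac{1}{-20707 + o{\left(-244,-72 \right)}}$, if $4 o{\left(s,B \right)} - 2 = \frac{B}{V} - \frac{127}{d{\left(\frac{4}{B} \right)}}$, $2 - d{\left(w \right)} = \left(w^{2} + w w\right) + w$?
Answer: $- \frac{3320}{68791039} \approx -4.8262 \cdot 10^{-5}$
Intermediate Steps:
$V = -10$ ($V = \left(-5\right) 2 = -10$)
$d{\left(w \right)} = 2 - w - 2 w^{2}$ ($d{\left(w \right)} = 2 - \left(\left(w^{2} + w w\right) + w\right) = 2 - \left(\left(w^{2} + w^{2}\right) + w\right) = 2 - \left(2 w^{2} + w\right) = 2 - \left(w + 2 w^{2}\right) = 2 - w - 2 w^{2}$)
$o{\left(s,B \right)} = \frac{1}{2} - \frac{127}{4 \left(2 - \frac{32}{B^{2}} - \frac{4}{B}\right)} - \frac{B}{40}$ ($o{\left(s,B \right)} = \frac{1}{2} + \frac{\frac{B}{-10} - \frac{127}{2 - \frac{4}{B} - 2 \left(\frac{4}{B}\right)^{2}}}{4} = \frac{1}{2} + \frac{B \left(- \frac{1}{10}\right) - \frac{127}{2 - \frac{4}{B} - 2 \frac{16}{B^{2}}}}{4} = \frac{1}{2} + \frac{- \frac{B}{10} - \frac{127}{2 - \frac{4}{B} - \frac{32}{B^{2}}}}{4} = \frac{1}{2} + \frac{- \frac{B}{10} - \frac{127}{2 - \frac{32}{B^{2}} - \frac{4}{B}}}{4} = \frac{1}{2} + \frac{- \frac{127}{2 - \frac{32}{B^{2}} - \frac{4}{B}} - \frac{B}{10}}{4} = \frac{1}{2} - \left(\frac{B}{40} + \frac{127}{4 \left(2 - \frac{32}{B^{2}} - \frac{4}{B}\right)}\right) = \frac{1}{2} - \frac{127}{4 \left(2 - \frac{32}{B^{2}} - \frac{4}{B}\right)} - \frac{B}{40}$)
$\frac{1}{-20707 + o{\left(-244,-72 \right)}} = \frac{1}{-20707 + \frac{-320 - \left(-72\right)^{3} - 613 \left(-72\right)^{2} - -1728}{40 \left(-16 + \left(-72\right)^{2} - -144\right)}} = \frac{1}{-20707 + \frac{-320 - -373248 - 3177792 + 1728}{40 \left(-16 + 5184 + 144\right)}} = \frac{1}{-20707 + \frac{-320 + 373248 - 3177792 + 1728}{40 \cdot 5312}} = \frac{1}{-20707 + \frac{1}{40} \cdot \frac{1}{5312} \left(-2803136\right)} = \frac{1}{-20707 - \frac{43799}{3320}} = \frac{1}{- \frac{68791039}{3320}} = - \frac{3320}{68791039}$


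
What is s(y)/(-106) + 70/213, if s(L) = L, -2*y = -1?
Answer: 14627/45156 ≈ 0.32392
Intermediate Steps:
y = ½ (y = -½*(-1) = ½ ≈ 0.50000)
s(y)/(-106) + 70/213 = (½)/(-106) + 70/213 = (½)*(-1/106) + 70*(1/213) = -1/212 + 70/213 = 14627/45156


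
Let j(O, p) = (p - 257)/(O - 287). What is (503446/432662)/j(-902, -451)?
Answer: 299298647/153162348 ≈ 1.9541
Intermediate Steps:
j(O, p) = (-257 + p)/(-287 + O)
(503446/432662)/j(-902, -451) = (503446/432662)/(((-257 - 451)/(-287 - 902))) = (503446*(1/432662))/((-708/(-1189))) = 251723/(216331*((-1/1189*(-708)))) = 251723/(216331*(708/1189)) = (251723/216331)*(1189/708) = 299298647/153162348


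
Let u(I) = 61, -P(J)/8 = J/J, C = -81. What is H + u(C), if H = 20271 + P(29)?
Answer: 20324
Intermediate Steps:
P(J) = -8 (P(J) = -8*J/J = -8*1 = -8)
H = 20263 (H = 20271 - 8 = 20263)
H + u(C) = 20263 + 61 = 20324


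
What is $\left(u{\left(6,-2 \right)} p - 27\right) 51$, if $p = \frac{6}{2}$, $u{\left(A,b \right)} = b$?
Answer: $-1683$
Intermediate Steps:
$p = 3$ ($p = 6 \cdot \frac{1}{2} = 3$)
$\left(u{\left(6,-2 \right)} p - 27\right) 51 = \left(\left(-2\right) 3 - 27\right) 51 = \left(-6 - 27\right) 51 = \left(-33\right) 51 = -1683$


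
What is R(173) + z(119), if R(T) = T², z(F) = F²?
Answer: 44090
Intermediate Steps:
R(173) + z(119) = 173² + 119² = 29929 + 14161 = 44090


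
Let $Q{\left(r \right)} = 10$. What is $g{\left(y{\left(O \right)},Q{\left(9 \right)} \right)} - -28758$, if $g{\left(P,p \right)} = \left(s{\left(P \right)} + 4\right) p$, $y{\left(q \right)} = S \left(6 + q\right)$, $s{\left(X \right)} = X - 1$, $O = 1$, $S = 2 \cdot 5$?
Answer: $29488$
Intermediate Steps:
$S = 10$
$s{\left(X \right)} = -1 + X$
$y{\left(q \right)} = 60 + 10 q$ ($y{\left(q \right)} = 10 \left(6 + q\right) = 60 + 10 q$)
$g{\left(P,p \right)} = p \left(3 + P\right)$ ($g{\left(P,p \right)} = \left(\left(-1 + P\right) + 4\right) p = \left(3 + P\right) p = p \left(3 + P\right)$)
$g{\left(y{\left(O \right)},Q{\left(9 \right)} \right)} - -28758 = 10 \left(3 + \left(60 + 10 \cdot 1\right)\right) - -28758 = 10 \left(3 + \left(60 + 10\right)\right) + 28758 = 10 \left(3 + 70\right) + 28758 = 10 \cdot 73 + 28758 = 730 + 28758 = 29488$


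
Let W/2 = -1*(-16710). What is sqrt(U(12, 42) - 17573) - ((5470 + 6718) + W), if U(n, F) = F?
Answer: -45608 + I*sqrt(17531) ≈ -45608.0 + 132.4*I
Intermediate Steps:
W = 33420 (W = 2*(-1*(-16710)) = 2*16710 = 33420)
sqrt(U(12, 42) - 17573) - ((5470 + 6718) + W) = sqrt(42 - 17573) - ((5470 + 6718) + 33420) = sqrt(-17531) - (12188 + 33420) = I*sqrt(17531) - 1*45608 = I*sqrt(17531) - 45608 = -45608 + I*sqrt(17531)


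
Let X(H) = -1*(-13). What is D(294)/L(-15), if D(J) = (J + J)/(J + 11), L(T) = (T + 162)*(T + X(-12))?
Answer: -2/305 ≈ -0.0065574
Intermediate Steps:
X(H) = 13
L(T) = (13 + T)*(162 + T) (L(T) = (T + 162)*(T + 13) = (162 + T)*(13 + T) = (13 + T)*(162 + T))
D(J) = 2*J/(11 + J) (D(J) = (2*J)/(11 + J) = 2*J/(11 + J))
D(294)/L(-15) = (2*294/(11 + 294))/(2106 + (-15)² + 175*(-15)) = (2*294/305)/(2106 + 225 - 2625) = (2*294*(1/305))/(-294) = (588/305)*(-1/294) = -2/305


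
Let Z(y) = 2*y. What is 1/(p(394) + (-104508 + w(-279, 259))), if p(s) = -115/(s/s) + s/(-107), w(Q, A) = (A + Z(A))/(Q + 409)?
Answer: -13910/1455274011 ≈ -9.5583e-6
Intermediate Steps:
w(Q, A) = 3*A/(409 + Q) (w(Q, A) = (A + 2*A)/(Q + 409) = (3*A)/(409 + Q) = 3*A/(409 + Q))
p(s) = -115 - s/107 (p(s) = -115/1 + s*(-1/107) = -115*1 - s/107 = -115 - s/107)
1/(p(394) + (-104508 + w(-279, 259))) = 1/((-115 - 1/107*394) + (-104508 + 3*259/(409 - 279))) = 1/((-115 - 394/107) + (-104508 + 3*259/130)) = 1/(-12699/107 + (-104508 + 3*259*(1/130))) = 1/(-12699/107 + (-104508 + 777/130)) = 1/(-12699/107 - 13585263/130) = 1/(-1455274011/13910) = -13910/1455274011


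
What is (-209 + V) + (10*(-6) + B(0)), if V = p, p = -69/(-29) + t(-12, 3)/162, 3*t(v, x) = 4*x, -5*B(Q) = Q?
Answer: -626234/2349 ≈ -266.60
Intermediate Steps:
B(Q) = -Q/5
t(v, x) = 4*x/3 (t(v, x) = (4*x)/3 = 4*x/3)
p = 5647/2349 (p = -69/(-29) + ((4/3)*3)/162 = -69*(-1/29) + 4*(1/162) = 69/29 + 2/81 = 5647/2349 ≈ 2.4040)
V = 5647/2349 ≈ 2.4040
(-209 + V) + (10*(-6) + B(0)) = (-209 + 5647/2349) + (10*(-6) - ⅕*0) = -485294/2349 + (-60 + 0) = -485294/2349 - 60 = -626234/2349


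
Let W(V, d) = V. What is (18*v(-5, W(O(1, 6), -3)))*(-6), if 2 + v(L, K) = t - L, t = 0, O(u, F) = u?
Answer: -324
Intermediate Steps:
v(L, K) = -2 - L (v(L, K) = -2 + (0 - L) = -2 - L)
(18*v(-5, W(O(1, 6), -3)))*(-6) = (18*(-2 - 1*(-5)))*(-6) = (18*(-2 + 5))*(-6) = (18*3)*(-6) = 54*(-6) = -324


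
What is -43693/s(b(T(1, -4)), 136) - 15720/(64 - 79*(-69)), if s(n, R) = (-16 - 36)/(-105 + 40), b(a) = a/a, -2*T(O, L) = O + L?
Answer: -240979471/4412 ≈ -54619.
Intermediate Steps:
T(O, L) = -L/2 - O/2 (T(O, L) = -(O + L)/2 = -(L + O)/2 = -L/2 - O/2)
b(a) = 1
s(n, R) = ⅘ (s(n, R) = -52/(-65) = -52*(-1/65) = ⅘)
-43693/s(b(T(1, -4)), 136) - 15720/(64 - 79*(-69)) = -43693/⅘ - 15720/(64 - 79*(-69)) = -43693*5/4 - 15720/(64 + 5451) = -218465/4 - 15720/5515 = -218465/4 - 15720*1/5515 = -218465/4 - 3144/1103 = -240979471/4412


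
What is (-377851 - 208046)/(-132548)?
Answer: 45069/10196 ≈ 4.4203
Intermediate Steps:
(-377851 - 208046)/(-132548) = -585897*(-1/132548) = 45069/10196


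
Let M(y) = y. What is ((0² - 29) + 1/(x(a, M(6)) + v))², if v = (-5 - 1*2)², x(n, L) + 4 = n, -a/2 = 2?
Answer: 1411344/1681 ≈ 839.59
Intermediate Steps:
a = -4 (a = -2*2 = -4)
x(n, L) = -4 + n
v = 49 (v = (-5 - 2)² = (-7)² = 49)
((0² - 29) + 1/(x(a, M(6)) + v))² = ((0² - 29) + 1/((-4 - 4) + 49))² = ((0 - 29) + 1/(-8 + 49))² = (-29 + 1/41)² = (-1188/41)² = 1411344/1681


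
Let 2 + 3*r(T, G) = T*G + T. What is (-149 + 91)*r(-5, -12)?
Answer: -3074/3 ≈ -1024.7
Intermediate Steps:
r(T, G) = -⅔ + T/3 + G*T/3 (r(T, G) = -⅔ + (T*G + T)/3 = -⅔ + (G*T + T)/3 = -⅔ + (T + G*T)/3 = -⅔ + (T/3 + G*T/3) = -⅔ + T/3 + G*T/3)
(-149 + 91)*r(-5, -12) = (-149 + 91)*(-⅔ + (⅓)*(-5) + (⅓)*(-12)*(-5)) = -58*(-⅔ - 5/3 + 20) = -58*53/3 = -3074/3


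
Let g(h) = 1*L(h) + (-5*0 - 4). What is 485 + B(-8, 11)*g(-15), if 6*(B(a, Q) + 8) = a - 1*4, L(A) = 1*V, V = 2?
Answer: 505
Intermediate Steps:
L(A) = 2 (L(A) = 1*2 = 2)
g(h) = -2 (g(h) = 1*2 + (-5*0 - 4) = 2 + (0 - 4) = 2 - 4 = -2)
B(a, Q) = -26/3 + a/6 (B(a, Q) = -8 + (a - 1*4)/6 = -8 + (a - 4)/6 = -8 + (-4 + a)/6 = -8 + (-⅔ + a/6) = -26/3 + a/6)
485 + B(-8, 11)*g(-15) = 485 + (-26/3 + (⅙)*(-8))*(-2) = 485 + (-26/3 - 4/3)*(-2) = 485 - 10*(-2) = 485 + 20 = 505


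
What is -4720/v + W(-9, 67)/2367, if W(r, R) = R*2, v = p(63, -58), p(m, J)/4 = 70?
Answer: -278368/16569 ≈ -16.801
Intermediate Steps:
p(m, J) = 280 (p(m, J) = 4*70 = 280)
v = 280
W(r, R) = 2*R
-4720/v + W(-9, 67)/2367 = -4720/280 + (2*67)/2367 = -4720*1/280 + 134*(1/2367) = -118/7 + 134/2367 = -278368/16569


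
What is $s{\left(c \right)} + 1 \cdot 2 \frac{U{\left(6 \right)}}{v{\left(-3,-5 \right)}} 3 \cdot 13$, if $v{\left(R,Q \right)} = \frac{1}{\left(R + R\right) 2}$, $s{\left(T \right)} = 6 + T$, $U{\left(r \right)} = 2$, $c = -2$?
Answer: $-1868$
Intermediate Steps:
$v{\left(R,Q \right)} = \frac{1}{4 R}$ ($v{\left(R,Q \right)} = \frac{1}{2 R 2} = \frac{1}{4 R}$)
$s{\left(c \right)} + 1 \cdot 2 \frac{U{\left(6 \right)}}{v{\left(-3,-5 \right)}} 3 \cdot 13 = \left(6 - 2\right) + 1 \cdot 2 \frac{2}{\frac{1}{4} \frac{1}{-3}} \cdot 3 \cdot 13 = 4 + 1 \cdot 2 \frac{2}{\frac{1}{4} \left(- \frac{1}{3}\right)} 3 \cdot 13 = 4 + 1 \cdot 2 \frac{2}{- \frac{1}{12}} \cdot 3 \cdot 13 = 4 + 1 \cdot 2 \cdot 2 \left(-12\right) 3 \cdot 13 = 4 + 1 \cdot 2 \left(-24\right) 3 \cdot 13 = 4 + 1 \left(-48\right) 3 \cdot 13 = 4 + \left(-48\right) 3 \cdot 13 = 4 - 1872 = -1868$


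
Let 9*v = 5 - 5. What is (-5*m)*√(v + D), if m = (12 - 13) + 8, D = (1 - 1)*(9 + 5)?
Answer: 0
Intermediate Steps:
D = 0 (D = 0*14 = 0)
m = 7 (m = -1 + 8 = 7)
v = 0 (v = (5 - 5)/9 = (⅑)*0 = 0)
(-5*m)*√(v + D) = (-5*7)*√(0 + 0) = -35*√0 = -35*0 = 0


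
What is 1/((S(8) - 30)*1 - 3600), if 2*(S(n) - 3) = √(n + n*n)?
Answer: -403/1461679 - √2/4385037 ≈ -0.00027603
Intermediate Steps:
S(n) = 3 + √(n + n²)/2 (S(n) = 3 + √(n + n*n)/2 = 3 + √(n + n²)/2)
1/((S(8) - 30)*1 - 3600) = 1/(((3 + √(8*(1 + 8))/2) - 30)*1 - 3600) = 1/(((3 + √(8*9)/2) - 30)*1 - 3600) = 1/(((3 + √72/2) - 30)*1 - 3600) = 1/(((3 + (6*√2)/2) - 30)*1 - 3600) = 1/(((3 + 3*√2) - 30)*1 - 3600) = 1/((-27 + 3*√2)*1 - 3600) = 1/((-27 + 3*√2) - 3600) = 1/(-3627 + 3*√2)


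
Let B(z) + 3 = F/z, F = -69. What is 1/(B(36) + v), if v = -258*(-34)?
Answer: 12/105205 ≈ 0.00011406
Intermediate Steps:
B(z) = -3 - 69/z
v = 8772
1/(B(36) + v) = 1/((-3 - 69/36) + 8772) = 1/((-3 - 69*1/36) + 8772) = 1/((-3 - 23/12) + 8772) = 1/(-59/12 + 8772) = 1/(105205/12) = 12/105205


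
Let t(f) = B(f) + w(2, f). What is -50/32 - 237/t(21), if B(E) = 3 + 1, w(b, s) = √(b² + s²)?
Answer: 1481/2288 - 79*√445/143 ≈ -11.007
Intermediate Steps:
B(E) = 4
t(f) = 4 + √(4 + f²) (t(f) = 4 + √(2² + f²) = 4 + √(4 + f²))
-50/32 - 237/t(21) = -50/32 - 237/(4 + √(4 + 21²)) = -50*1/32 - 237/(4 + √(4 + 441)) = -25/16 - 237/(4 + √445)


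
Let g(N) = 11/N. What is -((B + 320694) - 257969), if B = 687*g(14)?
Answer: -885707/14 ≈ -63265.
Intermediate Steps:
B = 7557/14 (B = 687*(11/14) = 7557/14 ≈ 539.79)
-((B + 320694) - 257969) = -((7557/14 + 320694) - 257969) = -(4497273/14 - 257969) = -1*885707/14 = -885707/14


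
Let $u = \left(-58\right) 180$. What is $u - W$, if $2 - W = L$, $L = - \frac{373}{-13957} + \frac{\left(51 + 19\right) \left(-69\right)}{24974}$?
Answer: $- \frac{1819871866582}{174281059} \approx -10442.0$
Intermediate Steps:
$u = -10440$
$L = - \frac{29048504}{174281059}$ ($L = \left(-373\right) \left(- \frac{1}{13957}\right) + 70 \left(-69\right) \frac{1}{24974} = \frac{373}{13957} - \frac{2415}{12487} = - \frac{29048504}{174281059} \approx -0.16668$)
$W = \frac{377610622}{174281059}$ ($W = 2 - - \frac{29048504}{174281059} = 2 + \frac{29048504}{174281059} = \frac{377610622}{174281059} \approx 2.1667$)
$u - W = -10440 - \frac{377610622}{174281059} = - \frac{1819871866582}{174281059}$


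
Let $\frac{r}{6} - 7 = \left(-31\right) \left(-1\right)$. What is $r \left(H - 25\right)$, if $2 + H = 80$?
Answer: $12084$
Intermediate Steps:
$H = 78$ ($H = -2 + 80 = 78$)
$r = 228$ ($r = 42 + 6 \left(\left(-31\right) \left(-1\right)\right) = 42 + 6 \cdot 31 = 42 + 186 = 228$)
$r \left(H - 25\right) = 228 \left(78 - 25\right) = 228 \cdot 53 = 12084$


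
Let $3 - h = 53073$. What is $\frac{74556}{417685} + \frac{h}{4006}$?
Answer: $- \frac{10933935807}{836623055} \approx -13.069$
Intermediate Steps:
$h = -53070$ ($h = 3 - 53073 = -53070$)
$\frac{74556}{417685} + \frac{h}{4006} = \frac{74556}{417685} - \frac{53070}{4006} = 74556 \cdot \frac{1}{417685} - \frac{26535}{2003} = \frac{74556}{417685} - \frac{26535}{2003} = - \frac{10933935807}{836623055}$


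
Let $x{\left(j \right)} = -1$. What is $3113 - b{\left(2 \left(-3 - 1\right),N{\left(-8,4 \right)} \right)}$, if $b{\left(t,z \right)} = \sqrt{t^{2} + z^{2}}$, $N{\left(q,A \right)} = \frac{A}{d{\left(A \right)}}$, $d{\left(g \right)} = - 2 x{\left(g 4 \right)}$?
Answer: $3113 - 2 \sqrt{17} \approx 3104.8$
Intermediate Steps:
$d{\left(g \right)} = 2$ ($d{\left(g \right)} = \left(-2\right) \left(-1\right) = 2$)
$N{\left(q,A \right)} = \frac{A}{2}$
$3113 - b{\left(2 \left(-3 - 1\right),N{\left(-8,4 \right)} \right)} = 3113 - \sqrt{\left(2 \left(-3 - 1\right)\right)^{2} + \left(\frac{1}{2} \cdot 4\right)^{2}} = 3113 - \sqrt{\left(2 \left(-4\right)\right)^{2} + 2^{2}} = 3113 - \sqrt{\left(-8\right)^{2} + 4} = 3113 - \sqrt{64 + 4} = 3113 - \sqrt{68} = 3113 - 2 \sqrt{17}$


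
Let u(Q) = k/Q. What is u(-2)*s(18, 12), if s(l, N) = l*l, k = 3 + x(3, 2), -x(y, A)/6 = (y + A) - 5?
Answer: -486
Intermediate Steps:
x(y, A) = 30 - 6*A - 6*y (x(y, A) = -6*((y + A) - 5) = -6*((A + y) - 5) = -6*(-5 + A + y) = 30 - 6*A - 6*y)
k = 3 (k = 3 + (30 - 6*2 - 6*3) = 3 + (30 - 12 - 18) = 3 + 0 = 3)
s(l, N) = l²
u(Q) = 3/Q
u(-2)*s(18, 12) = (3/(-2))*18² = (3*(-½))*324 = -3/2*324 = -486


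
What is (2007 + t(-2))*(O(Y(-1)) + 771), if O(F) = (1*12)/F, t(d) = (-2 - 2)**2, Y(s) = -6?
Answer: 1555687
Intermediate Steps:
t(d) = 16 (t(d) = (-4)**2 = 16)
O(F) = 12/F
(2007 + t(-2))*(O(Y(-1)) + 771) = (2007 + 16)*(12/(-6) + 771) = 2023*(12*(-1/6) + 771) = 2023*(-2 + 771) = 2023*769 = 1555687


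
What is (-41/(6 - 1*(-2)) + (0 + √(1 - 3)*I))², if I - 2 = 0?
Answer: 1169/64 - 41*I*√2/2 ≈ 18.266 - 28.991*I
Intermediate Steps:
I = 2 (I = 2 + 0 = 2)
(-41/(6 - 1*(-2)) + (0 + √(1 - 3)*I))² = (-41/(6 - 1*(-2)) + (0 + √(1 - 3)*2))² = (-41/(6 + 2) + (0 + √(-2)*2))² = (-41/8 + (0 + (I*√2)*2))² = (-41*⅛ + (0 + 2*I*√2))² = (-41/8 + 2*I*√2)²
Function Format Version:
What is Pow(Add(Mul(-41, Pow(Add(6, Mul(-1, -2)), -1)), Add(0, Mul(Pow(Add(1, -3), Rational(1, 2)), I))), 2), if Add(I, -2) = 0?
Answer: Add(Rational(1169, 64), Mul(Rational(-41, 2), I, Pow(2, Rational(1, 2)))) ≈ Add(18.266, Mul(-28.991, I))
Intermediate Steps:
I = 2 (I = Add(2, 0) = 2)
Pow(Add(Mul(-41, Pow(Add(6, Mul(-1, -2)), -1)), Add(0, Mul(Pow(Add(1, -3), Rational(1, 2)), I))), 2) = Pow(Add(Mul(-41, Pow(Add(6, Mul(-1, -2)), -1)), Add(0, Mul(Pow(Add(1, -3), Rational(1, 2)), 2))), 2) = Pow(Add(Mul(-41, Pow(Add(6, 2), -1)), Add(0, Mul(Pow(-2, Rational(1, 2)), 2))), 2) = Pow(Add(Mul(-41, Pow(8, -1)), Add(0, Mul(Mul(I, Pow(2, Rational(1, 2))), 2))), 2) = Pow(Add(Mul(-41, Rational(1, 8)), Add(0, Mul(2, I, Pow(2, Rational(1, 2))))), 2) = Pow(Add(Rational(-41, 8), Mul(2, I, Pow(2, Rational(1, 2)))), 2)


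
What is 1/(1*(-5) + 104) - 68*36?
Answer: -242351/99 ≈ -2448.0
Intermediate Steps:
1/(1*(-5) + 104) - 68*36 = 1/(-5 + 104) - 2448 = 1/99 - 2448 = -242351/99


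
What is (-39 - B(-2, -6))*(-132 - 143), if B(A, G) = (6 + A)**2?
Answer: 15125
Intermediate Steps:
(-39 - B(-2, -6))*(-132 - 143) = (-39 - (6 - 2)**2)*(-132 - 143) = (-39 - 1*4**2)*(-275) = (-39 - 1*16)*(-275) = (-39 - 16)*(-275) = -55*(-275) = 15125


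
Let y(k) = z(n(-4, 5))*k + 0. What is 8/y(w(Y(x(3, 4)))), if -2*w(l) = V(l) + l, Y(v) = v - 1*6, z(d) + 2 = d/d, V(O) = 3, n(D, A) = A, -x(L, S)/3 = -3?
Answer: 8/3 ≈ 2.6667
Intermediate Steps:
x(L, S) = 9 (x(L, S) = -3*(-3) = 9)
z(d) = -1 (z(d) = -2 + d/d = -2 + 1 = -1)
Y(v) = -6 + v (Y(v) = v - 6 = -6 + v)
w(l) = -3/2 - l/2 (w(l) = -(3 + l)/2 = -3/2 - l/2)
y(k) = -k (y(k) = -k + 0 = -k)
8/y(w(Y(x(3, 4)))) = 8/((-(-3/2 - (-6 + 9)/2))) = 8/((-(-3/2 - ½*3))) = 8/((-(-3/2 - 3/2))) = 8/((-1*(-3))) = 8/3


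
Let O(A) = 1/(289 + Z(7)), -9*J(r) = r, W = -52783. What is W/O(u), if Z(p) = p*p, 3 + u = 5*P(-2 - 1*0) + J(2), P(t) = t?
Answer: -17840654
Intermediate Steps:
J(r) = -r/9
u = -119/9 (u = -3 + (5*(-2 - 1*0) - ⅑*2) = -3 + (5*(-2 + 0) - 2/9) = -3 + (5*(-2) - 2/9) = -3 + (-10 - 2/9) = -3 - 92/9 = -119/9 ≈ -13.222)
Z(p) = p²
O(A) = 1/338 (O(A) = 1/(289 + 7²) = 1/(289 + 49) = 1/338)
W/O(u) = -52783/1/338 = -52783*338 = -17840654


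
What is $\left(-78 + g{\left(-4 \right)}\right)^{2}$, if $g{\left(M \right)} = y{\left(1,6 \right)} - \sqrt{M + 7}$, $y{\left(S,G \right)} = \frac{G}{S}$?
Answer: $\left(72 + \sqrt{3}\right)^{2} \approx 5436.4$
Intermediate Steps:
$g{\left(M \right)} = 6 - \sqrt{7 + M}$ ($g{\left(M \right)} = \frac{6}{1} - \sqrt{M + 7} = 6 \cdot 1 - \sqrt{7 + M} = 6 - \sqrt{7 + M}$)
$\left(-78 + g{\left(-4 \right)}\right)^{2} = \left(-78 + \left(6 - \sqrt{7 - 4}\right)\right)^{2} = \left(-78 + \left(6 - \sqrt{3}\right)\right)^{2} = \left(-72 - \sqrt{3}\right)^{2}$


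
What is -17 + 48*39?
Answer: 1855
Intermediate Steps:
-17 + 48*39 = -17 + 1872 = 1855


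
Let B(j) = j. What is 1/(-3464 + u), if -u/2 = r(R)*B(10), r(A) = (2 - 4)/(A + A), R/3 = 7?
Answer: -21/72724 ≈ -0.00028876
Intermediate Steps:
R = 21 (R = 3*7 = 21)
r(A) = -1/A (r(A) = -2*1/(2*A) = -1/A)
u = 20/21 (u = -2*(-1/21)*10 = -2*(-1*1/21)*10 = -(-2)*10/21 = -2*(-10/21) = 20/21 ≈ 0.95238)
1/(-3464 + u) = 1/(-3464 + 20/21) = 1/(-72724/21) = -21/72724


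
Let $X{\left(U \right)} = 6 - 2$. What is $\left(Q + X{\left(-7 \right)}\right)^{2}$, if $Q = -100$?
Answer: $9216$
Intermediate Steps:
$X{\left(U \right)} = 4$
$\left(Q + X{\left(-7 \right)}\right)^{2} = \left(-100 + 4\right)^{2} = \left(-96\right)^{2} = 9216$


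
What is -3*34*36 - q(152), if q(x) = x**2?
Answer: -26776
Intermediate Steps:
-3*34*36 - q(152) = -3*34*36 - 1*152**2 = -102*36 - 1*23104 = -3672 - 23104 = -26776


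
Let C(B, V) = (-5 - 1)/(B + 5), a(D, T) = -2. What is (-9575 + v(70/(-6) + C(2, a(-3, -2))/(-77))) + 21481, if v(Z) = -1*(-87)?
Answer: 11993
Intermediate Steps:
C(B, V) = -6/(5 + B)
v(Z) = 87
(-9575 + v(70/(-6) + C(2, a(-3, -2))/(-77))) + 21481 = (-9575 + 87) + 21481 = -9488 + 21481 = 11993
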